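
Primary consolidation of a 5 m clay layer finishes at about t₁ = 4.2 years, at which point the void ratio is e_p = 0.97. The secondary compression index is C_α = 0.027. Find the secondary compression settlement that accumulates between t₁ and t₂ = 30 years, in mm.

Secondary compression: S_s = C_α·H/(1+e_p)·log₁₀(t₂/t₁)
S_s = 0.027×5/(1+0.97)×log₁₀(30/4.2)
    = 0.06853 × 0.8539 = 0.05851 m

S_s ≈ 58.5 mm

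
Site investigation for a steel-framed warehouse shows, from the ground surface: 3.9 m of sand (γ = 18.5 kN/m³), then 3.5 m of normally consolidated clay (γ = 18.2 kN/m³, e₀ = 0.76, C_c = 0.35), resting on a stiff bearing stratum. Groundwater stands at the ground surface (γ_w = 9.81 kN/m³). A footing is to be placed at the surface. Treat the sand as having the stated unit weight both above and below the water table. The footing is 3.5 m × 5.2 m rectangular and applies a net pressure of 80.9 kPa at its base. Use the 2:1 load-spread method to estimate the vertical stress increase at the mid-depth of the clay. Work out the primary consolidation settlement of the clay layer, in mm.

Mid-depth of clay below the ground surface: z = 3.9 + 3.5/2 = 5.65 m.
Total vertical stress at mid-clay: σ_v = 18.5×3.9 + 18.2×1.75 = 104 kPa.
Pore pressure: u = 9.81×(5.65 − 0) = 55.427 kPa.
Initial effective stress: σ'_0 = σ_v − u = 104 − 55.427 = 48.573 kPa.
Stress increase at mid-clay by the 2:1 spreading method:
Δσ = qBL/((B+z)(L+z)) = 80.9×3.5×5.2/((3.5+5.65)(5.2+5.65)) = 14.831 kPa
Final effective stress: σ'_f = σ'_0 + Δσ = 48.573 + 14.831 = 63.404 kPa.
Normally consolidated clay, so the full stress increment lies on the virgin compression line:
S_c = C_c·H/(1+e₀)·log₁₀(σ'_f/σ'_0) = 0.35×3.5/(1+0.76)×log₁₀(63.404/48.573)
    = 0.69602 × 0.11572 = 0.08054 m

S_c ≈ 80.5 mm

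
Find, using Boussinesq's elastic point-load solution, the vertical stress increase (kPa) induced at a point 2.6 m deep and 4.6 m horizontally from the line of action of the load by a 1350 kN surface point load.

Boussinesq vertical stress below a point load on an elastic half-space:
Δσ_z = 3P/(2πz²) · [1 + (r/z)²]^(−5/2)
r/z = 4.6/2.6 = 1.7692; [1+(r/z)²]^(−5/2) = 0.028846.
Δσ_z = 3×1350/(2π×2.6²) × 0.028846 = 95.352 × 0.028846 = 2.751 kPa

Δσ_z ≈ 2.75 kPa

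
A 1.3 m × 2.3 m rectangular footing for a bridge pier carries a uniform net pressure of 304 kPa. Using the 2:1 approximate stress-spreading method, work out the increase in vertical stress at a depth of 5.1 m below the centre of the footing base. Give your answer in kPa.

By the 2:1 method the load spreads at 1 horizontal : 2 vertical, so at depth z the loaded area has grown by z in each plan dimension:
Δσ = qBL/((B+z)(L+z)) = 304×1.3×2.3/((1.3+5.1)(2.3+5.1)) = 19.193 kPa

Δσ_z ≈ 19.2 kPa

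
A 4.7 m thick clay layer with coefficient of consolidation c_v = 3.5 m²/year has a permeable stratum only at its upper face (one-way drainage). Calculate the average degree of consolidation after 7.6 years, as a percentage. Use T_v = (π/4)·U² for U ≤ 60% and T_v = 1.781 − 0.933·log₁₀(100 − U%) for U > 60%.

U ≈ 95.8 %

Drainage path length: H_d = H = 4.7 m (single drainage).
T_v = c_v·t/H_d² = 3.5×7.6/4.7² = 1.2042.
T_v = 1.2042 corresponds to the U > 60% branch:
U = 1 − 10^((1.781 − T_v)/0.933)/100 = 0.9585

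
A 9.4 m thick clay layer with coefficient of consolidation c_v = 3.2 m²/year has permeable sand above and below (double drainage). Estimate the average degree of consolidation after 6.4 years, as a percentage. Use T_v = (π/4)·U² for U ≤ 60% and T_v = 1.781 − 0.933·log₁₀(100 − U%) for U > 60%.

Drainage path length: H_d = H/2 = 4.7 m (double drainage).
T_v = c_v·t/H_d² = 3.2×6.4/4.7² = 0.92712.
T_v = 0.92712 corresponds to the U > 60% branch:
U = 1 − 10^((1.781 − T_v)/0.933)/100 = 0.9177

U ≈ 91.8 %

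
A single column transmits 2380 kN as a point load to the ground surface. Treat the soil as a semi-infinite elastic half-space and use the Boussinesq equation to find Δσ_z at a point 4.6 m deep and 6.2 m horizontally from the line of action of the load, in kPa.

Boussinesq vertical stress below a point load on an elastic half-space:
Δσ_z = 3P/(2πz²) · [1 + (r/z)²]^(−5/2)
r/z = 6.2/4.6 = 1.3478; [1+(r/z)²]^(−5/2) = 0.075106.
Δσ_z = 3×2380/(2π×4.6²) × 0.075106 = 53.704 × 0.075106 = 4.033 kPa

Δσ_z ≈ 4.03 kPa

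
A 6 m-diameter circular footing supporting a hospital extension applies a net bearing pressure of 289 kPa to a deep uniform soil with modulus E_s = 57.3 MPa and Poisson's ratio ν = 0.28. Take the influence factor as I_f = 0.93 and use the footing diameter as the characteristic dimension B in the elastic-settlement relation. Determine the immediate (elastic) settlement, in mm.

Immediate (elastic) settlement: S_e = q·B·(1−ν²)/E_s · I_f.
E_s = 57.3 MPa = 57300 kPa.
S_e = 289 × 6 × (1 − 0.28²) / 57300 × 0.93
    = 289 × 6 × 0.9216 / 57300 × 0.93
    = 0.02594 m = 25.94 mm

S_e ≈ 25.9 mm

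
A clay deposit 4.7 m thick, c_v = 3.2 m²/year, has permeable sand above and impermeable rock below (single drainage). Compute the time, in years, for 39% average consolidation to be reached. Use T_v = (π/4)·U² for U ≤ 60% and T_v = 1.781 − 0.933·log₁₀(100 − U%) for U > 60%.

t ≈ 0.825 years

Drainage path length: H_d = H = 4.7 m (single drainage).
U ≤ 60%: T_v = (π/4)·U² = (π/4)×0.39² = 0.11946.
t = T_v·H_d²/c_v = 0.11946×4.7²/3.2 = 0.8246 years.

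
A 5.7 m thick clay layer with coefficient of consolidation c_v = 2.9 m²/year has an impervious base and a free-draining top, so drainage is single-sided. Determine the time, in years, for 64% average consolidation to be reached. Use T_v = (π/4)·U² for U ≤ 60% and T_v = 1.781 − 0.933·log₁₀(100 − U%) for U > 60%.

Drainage path length: H_d = H = 5.7 m (single drainage).
U > 60%: T_v = 1.781 − 0.933·log₁₀(100 − 64) = 0.32897.
t = T_v·H_d²/c_v = 0.32897×5.7²/2.9 = 3.686 years.

t ≈ 3.69 years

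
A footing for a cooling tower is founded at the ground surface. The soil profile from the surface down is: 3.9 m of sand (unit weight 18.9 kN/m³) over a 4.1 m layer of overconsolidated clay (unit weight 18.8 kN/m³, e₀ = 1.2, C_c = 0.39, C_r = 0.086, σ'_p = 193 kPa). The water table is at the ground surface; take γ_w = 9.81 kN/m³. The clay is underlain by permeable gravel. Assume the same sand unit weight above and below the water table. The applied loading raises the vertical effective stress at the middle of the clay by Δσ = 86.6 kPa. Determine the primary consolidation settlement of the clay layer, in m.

Mid-depth of clay below the ground surface: z = 3.9 + 4.1/2 = 5.95 m.
Total vertical stress at mid-clay: σ_v = 18.9×3.9 + 18.8×2.05 = 112.25 kPa.
Pore pressure: u = 9.81×(5.95 − 0) = 58.37 kPa.
Initial effective stress: σ'_0 = σ_v − u = 112.25 − 58.37 = 53.88 kPa.
Final effective stress: σ'_f = 53.88 + 86.6 = 140.48 kPa.
σ'_f = 140.48 ≤ σ'_p = 193 kPa, so the clay remains overconsolidated and only the recompression index applies:
S_c = C_r·H/(1+e₀)·log₁₀(σ'_f/σ'_0) = 0.086×4.1/2.2×log₁₀(140.48/53.88)
    = 0.16027 × 0.41619 = 0.0667 m

S_c ≈ 0.0667 m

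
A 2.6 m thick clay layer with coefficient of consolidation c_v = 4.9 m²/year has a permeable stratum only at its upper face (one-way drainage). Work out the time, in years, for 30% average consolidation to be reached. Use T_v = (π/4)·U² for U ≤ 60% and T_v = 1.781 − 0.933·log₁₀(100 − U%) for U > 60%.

Drainage path length: H_d = H = 2.6 m (single drainage).
U ≤ 60%: T_v = (π/4)·U² = (π/4)×0.3² = 0.070686.
t = T_v·H_d²/c_v = 0.070686×2.6²/4.9 = 0.09752 years.

t ≈ 0.0975 years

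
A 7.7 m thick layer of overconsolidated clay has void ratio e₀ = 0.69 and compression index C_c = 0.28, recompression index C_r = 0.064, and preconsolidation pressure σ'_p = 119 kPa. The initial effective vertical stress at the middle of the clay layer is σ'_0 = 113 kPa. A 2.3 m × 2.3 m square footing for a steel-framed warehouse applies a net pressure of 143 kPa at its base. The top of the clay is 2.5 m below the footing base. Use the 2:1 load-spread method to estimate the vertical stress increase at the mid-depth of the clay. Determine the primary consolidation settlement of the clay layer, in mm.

S_c ≈ 25.4 mm

Mid-depth of clay below the footing base: z = 2.5 + 7.7/2 = 6.35 m.
Stress increase at mid-clay by the 2:1 spreading method:
Δσ = qBL/((B+z)(L+z)) = 143×2.3×2.3/((2.3+6.35)(2.3+6.35)) = 10.11 kPa
Final effective stress: σ'_f = 113 + 10.11 = 123.11 kPa.
σ'_f = 123.11 > σ'_p = 119 kPa, so the stress path crosses the preconsolidation pressure — recompression up to σ'_p, then virgin compression beyond:
S_c = H/(1+e₀)·[C_r·log₁₀(σ'_p/σ'_0) + C_c·log₁₀(σ'_f/σ'_p)]
    = 7.7/1.69 × [0.064×log₁₀(119/113) + 0.28×log₁₀(123.11/119)]
    = 4.5562 × [0.001438 + 0.004129] = 0.02536 m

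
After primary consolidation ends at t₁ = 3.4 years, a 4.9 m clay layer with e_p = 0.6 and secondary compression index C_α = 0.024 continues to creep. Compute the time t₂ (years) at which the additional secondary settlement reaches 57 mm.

S_s = C_α·H/(1+e_p)·log₁₀(t₂/t₁) ⇒ log₁₀(t₂/t₁) = S_s·(1+e_p)/(C_α·H).
log₁₀(t₂/t₁) = 0.057 × (1+0.6) / (0.024×4.9) = 0.7755
t₂ = t₁ × 10^0.7755 = 3.4 × 5.964 = 20.28 years

t₂ ≈ 20.3 years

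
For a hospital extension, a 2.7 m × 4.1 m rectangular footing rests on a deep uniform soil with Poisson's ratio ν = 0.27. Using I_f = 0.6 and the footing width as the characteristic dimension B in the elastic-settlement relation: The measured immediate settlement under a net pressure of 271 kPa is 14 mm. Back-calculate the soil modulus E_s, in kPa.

E_s ≈ 29100 kPa

S_e = q·B·(1−ν²)/E_s · I_f  ⇒  E_s = q·B·(1−ν²)·I_f / S_e.
E_s = 271 × 2.7 × 0.9271 × 0.6 / 0.014 = 29070 kPa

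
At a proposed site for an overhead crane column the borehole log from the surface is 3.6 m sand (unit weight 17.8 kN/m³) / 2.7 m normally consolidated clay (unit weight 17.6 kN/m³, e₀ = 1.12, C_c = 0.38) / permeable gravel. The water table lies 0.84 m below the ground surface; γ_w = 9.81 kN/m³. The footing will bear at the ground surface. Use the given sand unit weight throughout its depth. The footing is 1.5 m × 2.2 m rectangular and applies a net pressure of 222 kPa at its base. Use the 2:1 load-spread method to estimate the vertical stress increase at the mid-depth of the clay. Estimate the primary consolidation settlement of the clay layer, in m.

Mid-depth of clay below the ground surface: z = 3.6 + 2.7/2 = 4.95 m.
Total vertical stress at mid-clay: σ_v = 17.8×3.6 + 17.6×1.35 = 87.84 kPa.
Pore pressure: u = 9.81×(4.95 − 0.84) = 40.319 kPa.
Initial effective stress: σ'_0 = σ_v − u = 87.84 − 40.319 = 47.521 kPa.
Stress increase at mid-clay by the 2:1 spreading method:
Δσ = qBL/((B+z)(L+z)) = 222×1.5×2.2/((1.5+4.95)(2.2+4.95)) = 15.886 kPa
Final effective stress: σ'_f = σ'_0 + Δσ = 47.521 + 15.886 = 63.407 kPa.
Normally consolidated clay, so the full stress increment lies on the virgin compression line:
S_c = C_c·H/(1+e₀)·log₁₀(σ'_f/σ'_0) = 0.38×2.7/(1+1.12)×log₁₀(63.407/47.521)
    = 0.48396 × 0.12525 = 0.06062 m

S_c ≈ 0.0606 m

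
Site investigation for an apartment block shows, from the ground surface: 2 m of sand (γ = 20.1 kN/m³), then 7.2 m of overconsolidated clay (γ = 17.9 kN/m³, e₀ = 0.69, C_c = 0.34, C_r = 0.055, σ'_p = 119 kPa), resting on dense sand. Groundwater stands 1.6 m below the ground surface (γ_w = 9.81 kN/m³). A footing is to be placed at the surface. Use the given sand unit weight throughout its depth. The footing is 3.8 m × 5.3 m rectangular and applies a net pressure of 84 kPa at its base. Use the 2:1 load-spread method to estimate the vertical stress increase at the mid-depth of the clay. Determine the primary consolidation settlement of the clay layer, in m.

S_c ≈ 0.0229 m

Mid-depth of clay below the ground surface: z = 2 + 7.2/2 = 5.6 m.
Total vertical stress at mid-clay: σ_v = 20.1×2 + 17.9×3.6 = 104.64 kPa.
Pore pressure: u = 9.81×(5.6 − 1.6) = 39.24 kPa.
Initial effective stress: σ'_0 = σ_v − u = 104.64 − 39.24 = 65.4 kPa.
Stress increase at mid-clay by the 2:1 spreading method:
Δσ = qBL/((B+z)(L+z)) = 84×3.8×5.3/((3.8+5.6)(5.3+5.6)) = 16.511 kPa
Final effective stress: σ'_f = 65.4 + 16.511 = 81.911 kPa.
σ'_f = 81.911 ≤ σ'_p = 119 kPa, so the clay remains overconsolidated and only the recompression index applies:
S_c = C_r·H/(1+e₀)·log₁₀(σ'_f/σ'_0) = 0.055×7.2/1.69×log₁₀(81.911/65.4)
    = 0.23432 × 0.097764 = 0.02291 m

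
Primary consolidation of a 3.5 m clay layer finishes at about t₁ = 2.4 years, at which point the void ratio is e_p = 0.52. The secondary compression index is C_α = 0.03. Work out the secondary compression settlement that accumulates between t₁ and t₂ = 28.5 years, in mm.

Secondary compression: S_s = C_α·H/(1+e_p)·log₁₀(t₂/t₁)
S_s = 0.03×3.5/(1+0.52)×log₁₀(28.5/2.4)
    = 0.06908 × 1.075 = 0.07423 m

S_s ≈ 74.2 mm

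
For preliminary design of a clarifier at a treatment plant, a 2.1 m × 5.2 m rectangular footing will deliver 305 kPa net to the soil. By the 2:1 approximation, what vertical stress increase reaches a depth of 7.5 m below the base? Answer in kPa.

By the 2:1 method the load spreads at 1 horizontal : 2 vertical, so at depth z the loaded area has grown by z in each plan dimension:
Δσ = qBL/((B+z)(L+z)) = 305×2.1×5.2/((2.1+7.5)(5.2+7.5)) = 27.318 kPa

Δσ_z ≈ 27.3 kPa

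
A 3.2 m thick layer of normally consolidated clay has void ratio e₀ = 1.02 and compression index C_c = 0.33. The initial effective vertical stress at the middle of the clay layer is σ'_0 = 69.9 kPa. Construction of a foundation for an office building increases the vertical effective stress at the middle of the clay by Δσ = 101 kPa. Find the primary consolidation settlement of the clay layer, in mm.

Final effective stress: σ'_f = σ'_0 + Δσ = 69.9 + 101 = 170.9 kPa.
Normally consolidated clay, so the full stress increment lies on the virgin compression line:
S_c = C_c·H/(1+e₀)·log₁₀(σ'_f/σ'_0) = 0.33×3.2/(1+1.02)×log₁₀(170.9/69.9)
    = 0.52277 × 0.38826 = 0.203 m

S_c ≈ 203 mm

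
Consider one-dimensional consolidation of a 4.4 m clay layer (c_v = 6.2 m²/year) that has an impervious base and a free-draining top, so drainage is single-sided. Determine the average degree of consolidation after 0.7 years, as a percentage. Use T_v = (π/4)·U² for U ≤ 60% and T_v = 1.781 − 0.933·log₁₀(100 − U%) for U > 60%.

U ≈ 53.4 %

Drainage path length: H_d = H = 4.4 m (single drainage).
T_v = c_v·t/H_d² = 6.2×0.7/4.4² = 0.22417.
T_v = 0.22417 corresponds to the U ≤ 60% branch:
U = √(4T_v/π) = 0.5342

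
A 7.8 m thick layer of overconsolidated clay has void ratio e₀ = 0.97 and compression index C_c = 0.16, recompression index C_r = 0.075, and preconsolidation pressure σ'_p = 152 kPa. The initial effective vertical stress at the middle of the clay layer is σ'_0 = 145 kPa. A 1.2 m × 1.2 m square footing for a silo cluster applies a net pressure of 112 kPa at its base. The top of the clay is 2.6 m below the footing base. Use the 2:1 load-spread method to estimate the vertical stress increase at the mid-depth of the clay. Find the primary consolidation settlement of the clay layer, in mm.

Mid-depth of clay below the footing base: z = 2.6 + 7.8/2 = 6.5 m.
Stress increase at mid-clay by the 2:1 spreading method:
Δσ = qBL/((B+z)(L+z)) = 112×1.2×1.2/((1.2+6.5)(1.2+6.5)) = 2.7202 kPa
Final effective stress: σ'_f = 145 + 2.7202 = 147.72 kPa.
σ'_f = 147.72 ≤ σ'_p = 152 kPa, so the clay remains overconsolidated and only the recompression index applies:
S_c = C_r·H/(1+e₀)·log₁₀(σ'_f/σ'_0) = 0.075×7.8/1.97×log₁₀(147.72/145)
    = 0.29695 × 0.0080713 = 0.002397 m

S_c ≈ 2.4 mm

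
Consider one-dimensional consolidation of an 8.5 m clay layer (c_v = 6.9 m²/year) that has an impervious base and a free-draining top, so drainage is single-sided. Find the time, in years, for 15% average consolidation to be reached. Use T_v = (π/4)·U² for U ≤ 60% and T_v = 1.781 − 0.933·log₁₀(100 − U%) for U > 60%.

Drainage path length: H_d = H = 8.5 m (single drainage).
U ≤ 60%: T_v = (π/4)·U² = (π/4)×0.15² = 0.017671.
t = T_v·H_d²/c_v = 0.017671×8.5²/6.9 = 0.185 years.

t ≈ 0.185 years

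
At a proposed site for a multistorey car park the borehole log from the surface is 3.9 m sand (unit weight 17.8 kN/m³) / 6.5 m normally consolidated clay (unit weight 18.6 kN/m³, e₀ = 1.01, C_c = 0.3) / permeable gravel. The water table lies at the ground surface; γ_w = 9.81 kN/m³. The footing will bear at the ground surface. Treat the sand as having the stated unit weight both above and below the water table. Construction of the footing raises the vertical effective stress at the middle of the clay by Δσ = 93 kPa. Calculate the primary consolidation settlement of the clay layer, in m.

Mid-depth of clay below the ground surface: z = 3.9 + 6.5/2 = 7.15 m.
Total vertical stress at mid-clay: σ_v = 17.8×3.9 + 18.6×3.25 = 129.87 kPa.
Pore pressure: u = 9.81×(7.15 − 0) = 70.142 kPa.
Initial effective stress: σ'_0 = σ_v − u = 129.87 − 70.142 = 59.728 kPa.
Final effective stress: σ'_f = σ'_0 + Δσ = 59.728 + 93 = 152.73 kPa.
Normally consolidated clay, so the full stress increment lies on the virgin compression line:
S_c = C_c·H/(1+e₀)·log₁₀(σ'_f/σ'_0) = 0.3×6.5/(1+1.01)×log₁₀(152.73/59.728)
    = 0.97015 × 0.40775 = 0.3956 m

S_c ≈ 0.396 m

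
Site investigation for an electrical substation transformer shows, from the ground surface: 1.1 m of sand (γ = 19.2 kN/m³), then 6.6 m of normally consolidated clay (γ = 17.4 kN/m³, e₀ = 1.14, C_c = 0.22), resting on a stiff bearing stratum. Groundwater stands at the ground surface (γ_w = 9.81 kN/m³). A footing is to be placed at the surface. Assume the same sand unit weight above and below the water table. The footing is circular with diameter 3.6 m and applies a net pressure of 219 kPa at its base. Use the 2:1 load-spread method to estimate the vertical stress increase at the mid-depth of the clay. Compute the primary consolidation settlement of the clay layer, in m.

S_c ≈ 0.239 m

Mid-depth of clay below the ground surface: z = 1.1 + 6.6/2 = 4.4 m.
Total vertical stress at mid-clay: σ_v = 19.2×1.1 + 17.4×3.3 = 78.54 kPa.
Pore pressure: u = 9.81×(4.4 − 0) = 43.164 kPa.
Initial effective stress: σ'_0 = σ_v − u = 78.54 − 43.164 = 35.376 kPa.
Stress increase at mid-clay by the 2:1 spreading method:
Δσ ≈ qD²/(D+z)² = 219×3.6²/(3.6+4.4)² = 44.348 kPa
Final effective stress: σ'_f = σ'_0 + Δσ = 35.376 + 44.348 = 79.724 kPa.
Normally consolidated clay, so the full stress increment lies on the virgin compression line:
S_c = C_c·H/(1+e₀)·log₁₀(σ'_f/σ'_0) = 0.22×6.6/(1+1.14)×log₁₀(79.724/35.376)
    = 0.6785 × 0.35288 = 0.2394 m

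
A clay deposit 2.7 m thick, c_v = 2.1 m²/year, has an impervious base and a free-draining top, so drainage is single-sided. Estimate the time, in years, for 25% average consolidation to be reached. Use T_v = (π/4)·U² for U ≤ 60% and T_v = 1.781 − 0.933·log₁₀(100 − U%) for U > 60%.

Drainage path length: H_d = H = 2.7 m (single drainage).
U ≤ 60%: T_v = (π/4)·U² = (π/4)×0.25² = 0.049087.
t = T_v·H_d²/c_v = 0.049087×2.7²/2.1 = 0.1704 years.

t ≈ 0.17 years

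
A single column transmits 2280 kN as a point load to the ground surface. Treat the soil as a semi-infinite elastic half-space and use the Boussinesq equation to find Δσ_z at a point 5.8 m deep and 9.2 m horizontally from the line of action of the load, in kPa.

Δσ_z ≈ 1.4 kPa

Boussinesq vertical stress below a point load on an elastic half-space:
Δσ_z = 3P/(2πz²) · [1 + (r/z)²]^(−5/2)
r/z = 9.2/5.8 = 1.5862; [1+(r/z)²]^(−5/2) = 0.043138.
Δσ_z = 3×2280/(2π×5.8²) × 0.043138 = 32.361 × 0.043138 = 1.396 kPa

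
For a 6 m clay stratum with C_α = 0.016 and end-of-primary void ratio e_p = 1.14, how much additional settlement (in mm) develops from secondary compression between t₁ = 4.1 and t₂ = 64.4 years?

Secondary compression: S_s = C_α·H/(1+e_p)·log₁₀(t₂/t₁)
S_s = 0.016×6/(1+1.14)×log₁₀(64.4/4.1)
    = 0.04486 × 1.196 = 0.05366 m

S_s ≈ 53.7 mm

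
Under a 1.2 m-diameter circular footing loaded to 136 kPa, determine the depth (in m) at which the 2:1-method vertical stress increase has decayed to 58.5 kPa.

2:1 spreading — at depth z the loaded area has grown by z in each plan dimension:
qD²/(D+z)² = Δσ_z ⇒ z = D(√(q/Δσ_z) − 1) = 1.2×(√(136/58.5) − 1) = 0.6297 m

z ≈ 0.63 m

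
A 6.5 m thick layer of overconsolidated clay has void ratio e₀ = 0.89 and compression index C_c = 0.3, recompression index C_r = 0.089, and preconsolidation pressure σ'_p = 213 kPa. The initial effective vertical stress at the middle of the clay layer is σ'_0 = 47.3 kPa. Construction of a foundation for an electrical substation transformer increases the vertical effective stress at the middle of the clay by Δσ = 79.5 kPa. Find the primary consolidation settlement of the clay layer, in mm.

Final effective stress: σ'_f = 47.3 + 79.5 = 126.8 kPa.
σ'_f = 126.8 ≤ σ'_p = 213 kPa, so the clay remains overconsolidated and only the recompression index applies:
S_c = C_r·H/(1+e₀)·log₁₀(σ'_f/σ'_0) = 0.089×6.5/1.89×log₁₀(126.8/47.3)
    = 0.30609 × 0.42826 = 0.1311 m

S_c ≈ 131 mm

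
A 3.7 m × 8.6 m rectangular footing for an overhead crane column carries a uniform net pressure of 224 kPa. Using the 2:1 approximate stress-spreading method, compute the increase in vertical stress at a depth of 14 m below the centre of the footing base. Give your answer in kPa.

By the 2:1 method the load spreads at 1 horizontal : 2 vertical, so at depth z the loaded area has grown by z in each plan dimension:
Δσ = qBL/((B+z)(L+z)) = 224×3.7×8.6/((3.7+14)(8.6+14)) = 17.818 kPa

Δσ_z ≈ 17.8 kPa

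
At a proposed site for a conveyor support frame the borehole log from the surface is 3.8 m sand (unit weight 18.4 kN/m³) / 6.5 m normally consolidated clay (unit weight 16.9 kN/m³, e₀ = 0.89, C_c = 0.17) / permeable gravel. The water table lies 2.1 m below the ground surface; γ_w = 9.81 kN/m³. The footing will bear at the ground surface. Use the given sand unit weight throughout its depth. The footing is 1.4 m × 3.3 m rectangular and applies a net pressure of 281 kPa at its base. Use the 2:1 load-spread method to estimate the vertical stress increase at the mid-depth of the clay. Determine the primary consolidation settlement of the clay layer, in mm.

S_c ≈ 45.1 mm

Mid-depth of clay below the ground surface: z = 3.8 + 6.5/2 = 7.05 m.
Total vertical stress at mid-clay: σ_v = 18.4×3.8 + 16.9×3.25 = 124.84 kPa.
Pore pressure: u = 9.81×(7.05 − 2.1) = 48.56 kPa.
Initial effective stress: σ'_0 = σ_v − u = 124.84 − 48.56 = 76.28 kPa.
Stress increase at mid-clay by the 2:1 spreading method:
Δσ = qBL/((B+z)(L+z)) = 281×1.4×3.3/((1.4+7.05)(3.3+7.05)) = 14.844 kPa
Final effective stress: σ'_f = σ'_0 + Δσ = 76.28 + 14.844 = 91.124 kPa.
Normally consolidated clay, so the full stress increment lies on the virgin compression line:
S_c = C_c·H/(1+e₀)·log₁₀(σ'_f/σ'_0) = 0.17×6.5/(1+0.89)×log₁₀(91.124/76.28)
    = 0.58466 × 0.077222 = 0.04515 m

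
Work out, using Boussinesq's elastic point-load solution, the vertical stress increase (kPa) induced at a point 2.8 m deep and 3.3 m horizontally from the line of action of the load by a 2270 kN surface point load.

Boussinesq vertical stress below a point load on an elastic half-space:
Δσ_z = 3P/(2πz²) · [1 + (r/z)²]^(−5/2)
r/z = 3.3/2.8 = 1.1786; [1+(r/z)²]^(−5/2) = 0.11336.
Δσ_z = 3×2270/(2π×2.8²) × 0.11336 = 138.25 × 0.11336 = 15.67 kPa

Δσ_z ≈ 15.7 kPa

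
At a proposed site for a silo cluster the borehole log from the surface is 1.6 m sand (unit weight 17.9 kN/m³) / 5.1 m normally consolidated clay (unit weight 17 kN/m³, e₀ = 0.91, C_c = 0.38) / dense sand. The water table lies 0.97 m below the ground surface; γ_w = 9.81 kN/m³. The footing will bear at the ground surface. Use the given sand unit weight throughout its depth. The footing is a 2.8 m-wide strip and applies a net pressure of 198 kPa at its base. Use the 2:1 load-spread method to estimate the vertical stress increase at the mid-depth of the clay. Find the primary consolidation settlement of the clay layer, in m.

Mid-depth of clay below the ground surface: z = 1.6 + 5.1/2 = 4.15 m.
Total vertical stress at mid-clay: σ_v = 17.9×1.6 + 17×2.55 = 71.99 kPa.
Pore pressure: u = 9.81×(4.15 − 0.97) = 31.196 kPa.
Initial effective stress: σ'_0 = σ_v − u = 71.99 − 31.196 = 40.794 kPa.
Stress increase at mid-clay by the 2:1 spreading method:
Δσ = qB/(B+z) = 198×2.8/(2.8+4.15) = 79.77 kPa
Final effective stress: σ'_f = σ'_0 + Δσ = 40.794 + 79.77 = 120.56 kPa.
Normally consolidated clay, so the full stress increment lies on the virgin compression line:
S_c = C_c·H/(1+e₀)·log₁₀(σ'_f/σ'_0) = 0.38×5.1/(1+0.91)×log₁₀(120.56/40.794)
    = 1.0147 × 0.47061 = 0.4775 m

S_c ≈ 0.478 m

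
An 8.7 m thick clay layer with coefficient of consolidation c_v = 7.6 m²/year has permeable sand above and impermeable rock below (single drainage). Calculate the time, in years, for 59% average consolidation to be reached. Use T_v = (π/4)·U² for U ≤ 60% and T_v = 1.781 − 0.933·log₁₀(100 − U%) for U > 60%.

Drainage path length: H_d = H = 8.7 m (single drainage).
U ≤ 60%: T_v = (π/4)·U² = (π/4)×0.59² = 0.2734.
t = T_v·H_d²/c_v = 0.2734×8.7²/7.6 = 2.723 years.

t ≈ 2.72 years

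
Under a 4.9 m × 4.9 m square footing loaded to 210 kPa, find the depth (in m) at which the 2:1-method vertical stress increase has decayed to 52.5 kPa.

2:1 spreading — at depth z the loaded area has grown by z in each plan dimension:
qB²/(B+z)² = Δσ_z ⇒ z = B(√(q/Δσ_z) − 1) = 4.9×(√(210/52.5) − 1) = 4.9 m

z ≈ 4.9 m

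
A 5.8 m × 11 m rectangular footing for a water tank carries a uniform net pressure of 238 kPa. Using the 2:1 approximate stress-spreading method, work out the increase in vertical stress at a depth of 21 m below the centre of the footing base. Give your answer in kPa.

Δσ_z ≈ 17.7 kPa

By the 2:1 method the load spreads at 1 horizontal : 2 vertical, so at depth z the loaded area has grown by z in each plan dimension:
Δσ = qBL/((B+z)(L+z)) = 238×5.8×11/((5.8+21)(11+21)) = 17.706 kPa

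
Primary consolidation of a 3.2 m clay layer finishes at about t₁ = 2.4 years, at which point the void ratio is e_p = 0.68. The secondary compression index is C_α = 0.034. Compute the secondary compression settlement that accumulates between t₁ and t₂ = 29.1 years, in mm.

S_s ≈ 70.2 mm

Secondary compression: S_s = C_α·H/(1+e_p)·log₁₀(t₂/t₁)
S_s = 0.034×3.2/(1+0.68)×log₁₀(29.1/2.4)
    = 0.06476 × 1.084 = 0.07018 m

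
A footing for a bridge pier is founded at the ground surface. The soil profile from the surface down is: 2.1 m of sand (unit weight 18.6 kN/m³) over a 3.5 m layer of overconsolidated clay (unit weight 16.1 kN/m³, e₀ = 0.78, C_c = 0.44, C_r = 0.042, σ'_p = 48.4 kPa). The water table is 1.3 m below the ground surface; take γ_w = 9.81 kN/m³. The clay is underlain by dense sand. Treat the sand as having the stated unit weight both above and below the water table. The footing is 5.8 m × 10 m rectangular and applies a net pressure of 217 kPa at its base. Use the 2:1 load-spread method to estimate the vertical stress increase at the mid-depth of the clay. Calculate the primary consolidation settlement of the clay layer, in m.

S_c ≈ 0.394 m

Mid-depth of clay below the ground surface: z = 2.1 + 3.5/2 = 3.85 m.
Total vertical stress at mid-clay: σ_v = 18.6×2.1 + 16.1×1.75 = 67.235 kPa.
Pore pressure: u = 9.81×(3.85 − 1.3) = 25.015 kPa.
Initial effective stress: σ'_0 = σ_v − u = 67.235 − 25.015 = 42.22 kPa.
Stress increase at mid-clay by the 2:1 spreading method:
Δσ = qBL/((B+z)(L+z)) = 217×5.8×10/((5.8+3.85)(10+3.85)) = 94.17 kPa
Final effective stress: σ'_f = 42.22 + 94.17 = 136.39 kPa.
σ'_f = 136.39 > σ'_p = 48.4 kPa, so the stress path crosses the preconsolidation pressure — recompression up to σ'_p, then virgin compression beyond:
S_c = H/(1+e₀)·[C_r·log₁₀(σ'_p/σ'_0) + C_c·log₁₀(σ'_f/σ'_p)]
    = 3.5/1.78 × [0.042×log₁₀(48.4/42.22) + 0.44×log₁₀(136.39/48.4)]
    = 1.9663 × [0.0024917 + 0.19797] = 0.3942 m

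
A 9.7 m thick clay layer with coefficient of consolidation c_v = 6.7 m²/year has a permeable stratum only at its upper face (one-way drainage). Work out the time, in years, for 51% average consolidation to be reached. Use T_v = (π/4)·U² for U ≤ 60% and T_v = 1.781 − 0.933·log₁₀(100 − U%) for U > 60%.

t ≈ 2.87 years

Drainage path length: H_d = H = 9.7 m (single drainage).
U ≤ 60%: T_v = (π/4)·U² = (π/4)×0.51² = 0.20428.
t = T_v·H_d²/c_v = 0.20428×9.7²/6.7 = 2.869 years.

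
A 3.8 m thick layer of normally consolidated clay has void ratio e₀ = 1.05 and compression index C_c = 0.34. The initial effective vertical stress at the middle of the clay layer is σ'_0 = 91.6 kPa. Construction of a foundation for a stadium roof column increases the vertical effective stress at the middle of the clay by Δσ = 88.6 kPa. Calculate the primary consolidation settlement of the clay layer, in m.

Final effective stress: σ'_f = σ'_0 + Δσ = 91.6 + 88.6 = 180.2 kPa.
Normally consolidated clay, so the full stress increment lies on the virgin compression line:
S_c = C_c·H/(1+e₀)·log₁₀(σ'_f/σ'_0) = 0.34×3.8/(1+1.05)×log₁₀(180.2/91.6)
    = 0.63024 × 0.29386 = 0.1852 m

S_c ≈ 0.185 m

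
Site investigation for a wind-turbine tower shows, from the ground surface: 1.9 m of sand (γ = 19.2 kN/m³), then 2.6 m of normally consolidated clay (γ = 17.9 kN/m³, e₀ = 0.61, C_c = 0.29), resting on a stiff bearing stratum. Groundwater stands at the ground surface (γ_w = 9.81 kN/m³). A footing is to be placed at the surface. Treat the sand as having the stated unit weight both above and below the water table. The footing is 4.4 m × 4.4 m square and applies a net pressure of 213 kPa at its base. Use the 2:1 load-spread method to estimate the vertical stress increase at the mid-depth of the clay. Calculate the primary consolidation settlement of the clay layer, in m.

Mid-depth of clay below the ground surface: z = 1.9 + 2.6/2 = 3.2 m.
Total vertical stress at mid-clay: σ_v = 19.2×1.9 + 17.9×1.3 = 59.75 kPa.
Pore pressure: u = 9.81×(3.2 − 0) = 31.392 kPa.
Initial effective stress: σ'_0 = σ_v − u = 59.75 − 31.392 = 28.358 kPa.
Stress increase at mid-clay by the 2:1 spreading method:
Δσ = qBL/((B+z)(L+z)) = 213×4.4×4.4/((4.4+3.2)(4.4+3.2)) = 71.393 kPa
Final effective stress: σ'_f = σ'_0 + Δσ = 28.358 + 71.393 = 99.751 kPa.
Normally consolidated clay, so the full stress increment lies on the virgin compression line:
S_c = C_c·H/(1+e₀)·log₁₀(σ'_f/σ'_0) = 0.29×2.6/(1+0.61)×log₁₀(99.751/28.358)
    = 0.46832 × 0.54624 = 0.2558 m

S_c ≈ 0.256 m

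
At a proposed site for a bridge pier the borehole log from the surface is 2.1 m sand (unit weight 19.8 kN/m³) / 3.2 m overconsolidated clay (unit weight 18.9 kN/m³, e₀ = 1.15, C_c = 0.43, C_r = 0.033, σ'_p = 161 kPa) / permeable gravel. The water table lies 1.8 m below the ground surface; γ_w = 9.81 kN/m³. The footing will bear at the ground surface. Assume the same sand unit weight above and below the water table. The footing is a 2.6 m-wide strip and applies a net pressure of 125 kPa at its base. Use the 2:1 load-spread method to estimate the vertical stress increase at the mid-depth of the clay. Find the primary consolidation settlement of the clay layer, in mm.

S_c ≈ 14.5 mm

Mid-depth of clay below the ground surface: z = 2.1 + 3.2/2 = 3.7 m.
Total vertical stress at mid-clay: σ_v = 19.8×2.1 + 18.9×1.6 = 71.82 kPa.
Pore pressure: u = 9.81×(3.7 − 1.8) = 18.639 kPa.
Initial effective stress: σ'_0 = σ_v − u = 71.82 − 18.639 = 53.181 kPa.
Stress increase at mid-clay by the 2:1 spreading method:
Δσ = qB/(B+z) = 125×2.6/(2.6+3.7) = 51.587 kPa
Final effective stress: σ'_f = 53.181 + 51.587 = 104.77 kPa.
σ'_f = 104.77 ≤ σ'_p = 161 kPa, so the clay remains overconsolidated and only the recompression index applies:
S_c = C_r·H/(1+e₀)·log₁₀(σ'_f/σ'_0) = 0.033×3.2/2.15×log₁₀(104.77/53.181)
    = 0.049117 × 0.29448 = 0.01446 m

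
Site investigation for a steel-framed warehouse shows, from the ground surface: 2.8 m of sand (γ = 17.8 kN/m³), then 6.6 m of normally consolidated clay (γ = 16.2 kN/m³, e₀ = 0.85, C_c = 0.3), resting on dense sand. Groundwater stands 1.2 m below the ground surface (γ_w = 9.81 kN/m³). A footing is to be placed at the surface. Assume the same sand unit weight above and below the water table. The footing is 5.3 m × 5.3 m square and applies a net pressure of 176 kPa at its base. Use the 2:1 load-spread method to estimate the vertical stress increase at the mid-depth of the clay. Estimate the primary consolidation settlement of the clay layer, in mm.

Mid-depth of clay below the ground surface: z = 2.8 + 6.6/2 = 6.1 m.
Total vertical stress at mid-clay: σ_v = 17.8×2.8 + 16.2×3.3 = 103.3 kPa.
Pore pressure: u = 9.81×(6.1 − 1.2) = 48.069 kPa.
Initial effective stress: σ'_0 = σ_v − u = 103.3 − 48.069 = 55.231 kPa.
Stress increase at mid-clay by the 2:1 spreading method:
Δσ = qBL/((B+z)(L+z)) = 176×5.3×5.3/((5.3+6.1)(5.3+6.1)) = 38.041 kPa
Final effective stress: σ'_f = σ'_0 + Δσ = 55.231 + 38.041 = 93.272 kPa.
Normally consolidated clay, so the full stress increment lies on the virgin compression line:
S_c = C_c·H/(1+e₀)·log₁₀(σ'_f/σ'_0) = 0.3×6.6/(1+0.85)×log₁₀(93.272/55.231)
    = 1.0703 × 0.22757 = 0.2436 m

S_c ≈ 244 mm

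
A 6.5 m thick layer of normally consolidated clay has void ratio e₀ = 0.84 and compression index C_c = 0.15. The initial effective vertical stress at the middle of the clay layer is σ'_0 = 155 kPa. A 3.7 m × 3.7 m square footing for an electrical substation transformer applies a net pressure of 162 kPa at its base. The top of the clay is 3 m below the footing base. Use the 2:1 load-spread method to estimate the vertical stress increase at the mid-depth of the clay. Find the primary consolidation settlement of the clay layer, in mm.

S_c ≈ 31.1 mm

Mid-depth of clay below the footing base: z = 3 + 6.5/2 = 6.25 m.
Stress increase at mid-clay by the 2:1 spreading method:
Δσ = qBL/((B+z)(L+z)) = 162×3.7×3.7/((3.7+6.25)(3.7+6.25)) = 22.401 kPa
Final effective stress: σ'_f = σ'_0 + Δσ = 155 + 22.401 = 177.4 kPa.
Normally consolidated clay, so the full stress increment lies on the virgin compression line:
S_c = C_c·H/(1+e₀)·log₁₀(σ'_f/σ'_0) = 0.15×6.5/(1+0.84)×log₁₀(177.4/155)
    = 0.52989 × 0.058622 = 0.03106 m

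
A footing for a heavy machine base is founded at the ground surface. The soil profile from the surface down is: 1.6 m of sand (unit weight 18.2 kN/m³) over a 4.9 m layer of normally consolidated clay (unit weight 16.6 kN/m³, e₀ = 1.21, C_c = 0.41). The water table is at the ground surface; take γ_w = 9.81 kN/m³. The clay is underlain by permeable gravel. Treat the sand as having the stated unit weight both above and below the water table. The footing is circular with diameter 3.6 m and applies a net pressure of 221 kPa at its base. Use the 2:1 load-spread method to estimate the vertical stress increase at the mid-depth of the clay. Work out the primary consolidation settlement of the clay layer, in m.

Mid-depth of clay below the ground surface: z = 1.6 + 4.9/2 = 4.05 m.
Total vertical stress at mid-clay: σ_v = 18.2×1.6 + 16.6×2.45 = 69.79 kPa.
Pore pressure: u = 9.81×(4.05 − 0) = 39.73 kPa.
Initial effective stress: σ'_0 = σ_v − u = 69.79 − 39.73 = 30.06 kPa.
Stress increase at mid-clay by the 2:1 spreading method:
Δσ ≈ qD²/(D+z)² = 221×3.6²/(3.6+4.05)² = 48.941 kPa
Final effective stress: σ'_f = σ'_0 + Δσ = 30.06 + 48.941 = 79.001 kPa.
Normally consolidated clay, so the full stress increment lies on the virgin compression line:
S_c = C_c·H/(1+e₀)·log₁₀(σ'_f/σ'_0) = 0.41×4.9/(1+1.21)×log₁₀(79.001/30.06)
    = 0.90905 × 0.41964 = 0.3815 m

S_c ≈ 0.381 m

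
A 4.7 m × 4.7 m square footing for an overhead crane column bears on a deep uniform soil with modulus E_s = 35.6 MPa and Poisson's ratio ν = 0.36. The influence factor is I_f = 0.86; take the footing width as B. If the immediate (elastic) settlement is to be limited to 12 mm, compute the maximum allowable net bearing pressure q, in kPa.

q ≈ 121 kPa

E_s = 35.6 MPa = 35600 kPa.
S_e = q·B·(1−ν²)/E_s · I_f  ⇒  q = S_e·E_s / (B·(1−ν²)·I_f).
q = 0.012 × 35600 / (4.7 × 0.8704 × 0.86) = 121.4 kPa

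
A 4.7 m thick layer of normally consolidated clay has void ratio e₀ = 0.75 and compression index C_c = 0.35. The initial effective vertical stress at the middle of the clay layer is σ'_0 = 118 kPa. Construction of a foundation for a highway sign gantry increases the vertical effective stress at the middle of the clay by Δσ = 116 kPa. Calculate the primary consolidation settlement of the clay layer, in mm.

Final effective stress: σ'_f = σ'_0 + Δσ = 118 + 116 = 234 kPa.
Normally consolidated clay, so the full stress increment lies on the virgin compression line:
S_c = C_c·H/(1+e₀)·log₁₀(σ'_f/σ'_0) = 0.35×4.7/(1+0.75)×log₁₀(234/118)
    = 0.94 × 0.29733 = 0.2795 m

S_c ≈ 279 mm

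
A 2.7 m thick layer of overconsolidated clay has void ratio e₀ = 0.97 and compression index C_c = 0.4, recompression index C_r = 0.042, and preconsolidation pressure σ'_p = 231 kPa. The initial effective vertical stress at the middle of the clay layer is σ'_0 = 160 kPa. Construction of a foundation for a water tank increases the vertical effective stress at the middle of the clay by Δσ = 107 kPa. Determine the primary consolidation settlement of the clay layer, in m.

Final effective stress: σ'_f = 160 + 107 = 267 kPa.
σ'_f = 267 > σ'_p = 231 kPa, so the stress path crosses the preconsolidation pressure — recompression up to σ'_p, then virgin compression beyond:
S_c = H/(1+e₀)·[C_r·log₁₀(σ'_p/σ'_0) + C_c·log₁₀(σ'_f/σ'_p)]
    = 2.7/1.97 × [0.042×log₁₀(231/160) + 0.4×log₁₀(267/231)]
    = 1.3706 × [0.0066987 + 0.02516] = 0.04367 m

S_c ≈ 0.0437 m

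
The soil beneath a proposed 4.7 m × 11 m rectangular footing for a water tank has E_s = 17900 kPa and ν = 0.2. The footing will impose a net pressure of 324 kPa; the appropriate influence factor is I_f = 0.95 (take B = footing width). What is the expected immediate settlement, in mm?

Immediate (elastic) settlement: S_e = q·B·(1−ν²)/E_s · I_f.
S_e = 324 × 4.7 × (1 − 0.2²) / 17900 × 0.95
    = 324 × 4.7 × 0.96 / 17900 × 0.95
    = 0.07759 m = 77.59 mm

S_e ≈ 77.6 mm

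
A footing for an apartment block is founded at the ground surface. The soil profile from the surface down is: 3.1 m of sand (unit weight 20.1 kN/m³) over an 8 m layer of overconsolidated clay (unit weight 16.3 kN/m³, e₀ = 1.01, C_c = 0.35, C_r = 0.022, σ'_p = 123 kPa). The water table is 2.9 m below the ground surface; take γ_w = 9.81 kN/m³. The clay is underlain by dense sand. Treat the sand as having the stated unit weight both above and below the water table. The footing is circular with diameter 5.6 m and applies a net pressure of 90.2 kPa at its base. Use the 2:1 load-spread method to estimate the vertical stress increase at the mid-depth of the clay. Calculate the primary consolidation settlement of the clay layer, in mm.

Mid-depth of clay below the ground surface: z = 3.1 + 8/2 = 7.1 m.
Total vertical stress at mid-clay: σ_v = 20.1×3.1 + 16.3×4 = 127.51 kPa.
Pore pressure: u = 9.81×(7.1 − 2.9) = 41.202 kPa.
Initial effective stress: σ'_0 = σ_v − u = 127.51 − 41.202 = 86.308 kPa.
Stress increase at mid-clay by the 2:1 spreading method:
Δσ ≈ qD²/(D+z)² = 90.2×5.6²/(5.6+7.1)² = 17.538 kPa
Final effective stress: σ'_f = 86.308 + 17.538 = 103.85 kPa.
σ'_f = 103.85 ≤ σ'_p = 123 kPa, so the clay remains overconsolidated and only the recompression index applies:
S_c = C_r·H/(1+e₀)·log₁₀(σ'_f/σ'_0) = 0.022×8/2.01×log₁₀(103.85/86.308)
    = 0.087562 × 0.080355 = 0.007036 m

S_c ≈ 7.04 mm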